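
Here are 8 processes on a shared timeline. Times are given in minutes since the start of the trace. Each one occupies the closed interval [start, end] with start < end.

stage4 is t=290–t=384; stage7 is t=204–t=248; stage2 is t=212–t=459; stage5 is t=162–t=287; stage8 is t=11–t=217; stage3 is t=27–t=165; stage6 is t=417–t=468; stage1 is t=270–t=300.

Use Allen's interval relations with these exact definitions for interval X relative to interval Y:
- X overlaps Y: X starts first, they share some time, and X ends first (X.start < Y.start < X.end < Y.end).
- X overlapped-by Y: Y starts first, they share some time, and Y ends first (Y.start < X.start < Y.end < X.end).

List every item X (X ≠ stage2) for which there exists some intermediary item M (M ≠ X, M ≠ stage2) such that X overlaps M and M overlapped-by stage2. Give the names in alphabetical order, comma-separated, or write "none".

Target stage2 = [t=212, t=459].
Intermediaries M with M overlapped-by stage2: stage6.
Via stage6 — items with X overlaps stage6: none.
Union: none.

none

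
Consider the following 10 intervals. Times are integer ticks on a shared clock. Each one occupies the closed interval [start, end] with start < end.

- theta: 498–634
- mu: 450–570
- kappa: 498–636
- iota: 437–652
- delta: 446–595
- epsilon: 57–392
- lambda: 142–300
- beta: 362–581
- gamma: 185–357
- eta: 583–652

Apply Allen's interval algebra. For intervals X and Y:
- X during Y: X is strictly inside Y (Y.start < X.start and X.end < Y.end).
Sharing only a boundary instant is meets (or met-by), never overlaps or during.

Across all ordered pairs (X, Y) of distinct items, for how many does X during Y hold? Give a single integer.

8

Checking all 90 ordered pairs for relation 'during'; matching pairs in alphabetical order:
(delta, iota): delta during iota ✓
(gamma, epsilon): gamma during epsilon ✓
(kappa, iota): kappa during iota ✓
(lambda, epsilon): lambda during epsilon ✓
(mu, beta): mu during beta ✓
(mu, delta): mu during delta ✓
(mu, iota): mu during iota ✓
(theta, iota): theta during iota ✓
Count: 8.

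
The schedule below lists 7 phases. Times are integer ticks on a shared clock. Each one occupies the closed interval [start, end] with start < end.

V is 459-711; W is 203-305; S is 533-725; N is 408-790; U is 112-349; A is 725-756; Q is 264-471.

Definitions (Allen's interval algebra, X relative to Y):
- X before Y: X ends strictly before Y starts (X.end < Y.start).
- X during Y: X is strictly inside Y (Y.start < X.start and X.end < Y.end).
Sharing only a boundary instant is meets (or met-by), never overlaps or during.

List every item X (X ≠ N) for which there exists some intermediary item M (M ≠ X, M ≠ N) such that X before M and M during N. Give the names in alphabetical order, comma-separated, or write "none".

Q, U, V, W

Target N = [408, 790].
Intermediaries M with M during N: A, S, V.
Via A — items with X before A: Q, U, V, W.
Via S — items with X before S: Q, U, W.
Via V — items with X before V: U, W.
Union: Q, U, V, W.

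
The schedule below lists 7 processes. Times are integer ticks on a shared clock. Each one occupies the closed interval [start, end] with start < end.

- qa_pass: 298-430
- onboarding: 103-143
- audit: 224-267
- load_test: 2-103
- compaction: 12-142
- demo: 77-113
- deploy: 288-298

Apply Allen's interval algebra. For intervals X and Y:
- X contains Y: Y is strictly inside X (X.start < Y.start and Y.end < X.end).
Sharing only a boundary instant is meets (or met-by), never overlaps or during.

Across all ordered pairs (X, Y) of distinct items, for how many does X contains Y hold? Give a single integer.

1

Checking all 42 ordered pairs for relation 'contains'; matching pairs in alphabetical order:
(compaction, demo): compaction contains demo ✓
Count: 1.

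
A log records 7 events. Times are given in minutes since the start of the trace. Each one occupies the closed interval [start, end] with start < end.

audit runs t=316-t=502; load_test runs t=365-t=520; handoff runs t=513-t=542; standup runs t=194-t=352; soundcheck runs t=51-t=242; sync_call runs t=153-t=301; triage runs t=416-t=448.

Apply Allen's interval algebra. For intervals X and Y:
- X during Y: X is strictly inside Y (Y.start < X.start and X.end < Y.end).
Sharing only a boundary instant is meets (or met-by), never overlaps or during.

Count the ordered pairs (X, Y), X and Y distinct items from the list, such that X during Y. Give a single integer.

2

Checking all 42 ordered pairs for relation 'during'; matching pairs in alphabetical order:
(triage, audit): triage during audit ✓
(triage, load_test): triage during load_test ✓
Count: 2.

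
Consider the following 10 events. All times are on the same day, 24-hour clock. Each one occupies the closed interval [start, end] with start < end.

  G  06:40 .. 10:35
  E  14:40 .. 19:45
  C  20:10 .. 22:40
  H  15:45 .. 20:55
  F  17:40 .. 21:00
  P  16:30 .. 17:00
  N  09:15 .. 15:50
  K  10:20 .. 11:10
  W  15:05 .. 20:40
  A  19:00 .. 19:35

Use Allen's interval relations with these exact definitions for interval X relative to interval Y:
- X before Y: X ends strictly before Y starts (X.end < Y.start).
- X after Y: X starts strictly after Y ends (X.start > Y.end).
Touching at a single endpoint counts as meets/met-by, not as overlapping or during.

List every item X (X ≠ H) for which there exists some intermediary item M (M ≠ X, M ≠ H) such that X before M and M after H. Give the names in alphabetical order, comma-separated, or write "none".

none

Target H = [15:45, 20:55].
Intermediaries M with M after H: none.
Union: none.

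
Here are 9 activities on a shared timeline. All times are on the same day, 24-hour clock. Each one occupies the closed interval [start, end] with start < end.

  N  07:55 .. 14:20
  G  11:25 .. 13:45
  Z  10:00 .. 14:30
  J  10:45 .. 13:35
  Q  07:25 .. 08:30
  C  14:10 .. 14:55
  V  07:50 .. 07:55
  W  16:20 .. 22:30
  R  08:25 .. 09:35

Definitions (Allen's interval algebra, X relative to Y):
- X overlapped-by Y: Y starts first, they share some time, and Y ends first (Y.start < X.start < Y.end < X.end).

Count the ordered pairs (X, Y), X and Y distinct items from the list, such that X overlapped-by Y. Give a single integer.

Checking all 72 ordered pairs for relation 'overlapped-by'; matching pairs in alphabetical order:
(C, N): C overlapped-by N ✓
(C, Z): C overlapped-by Z ✓
(G, J): G overlapped-by J ✓
(N, Q): N overlapped-by Q ✓
(R, Q): R overlapped-by Q ✓
(Z, N): Z overlapped-by N ✓
Count: 6.

6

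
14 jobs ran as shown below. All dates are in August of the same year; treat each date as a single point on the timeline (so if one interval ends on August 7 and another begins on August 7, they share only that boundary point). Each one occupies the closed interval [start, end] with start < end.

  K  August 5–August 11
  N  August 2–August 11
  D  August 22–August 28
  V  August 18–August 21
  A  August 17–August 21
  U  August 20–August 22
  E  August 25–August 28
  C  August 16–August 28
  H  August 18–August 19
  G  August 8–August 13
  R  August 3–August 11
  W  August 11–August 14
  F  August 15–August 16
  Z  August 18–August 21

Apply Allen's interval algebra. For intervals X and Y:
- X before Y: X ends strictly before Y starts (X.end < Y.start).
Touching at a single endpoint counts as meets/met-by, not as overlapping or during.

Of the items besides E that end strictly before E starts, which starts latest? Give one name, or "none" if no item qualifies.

U

Target E = [August 25, August 28].
A [August 17, August 21] → before → candidate.
C [August 16, August 28] → finished-by → excluded.
D [August 22, August 28] → finished-by → excluded.
F [August 15, August 16] → before → candidate.
G [August 8, August 13] → before → candidate.
H [August 18, August 19] → before → candidate.
K [August 5, August 11] → before → candidate.
N [August 2, August 11] → before → candidate.
R [August 3, August 11] → before → candidate.
U [August 20, August 22] → before → candidate.
V [August 18, August 21] → before → candidate.
W [August 11, August 14] → before → candidate.
Z [August 18, August 21] → before → candidate.
Among candidates, latest start is August 20 → U.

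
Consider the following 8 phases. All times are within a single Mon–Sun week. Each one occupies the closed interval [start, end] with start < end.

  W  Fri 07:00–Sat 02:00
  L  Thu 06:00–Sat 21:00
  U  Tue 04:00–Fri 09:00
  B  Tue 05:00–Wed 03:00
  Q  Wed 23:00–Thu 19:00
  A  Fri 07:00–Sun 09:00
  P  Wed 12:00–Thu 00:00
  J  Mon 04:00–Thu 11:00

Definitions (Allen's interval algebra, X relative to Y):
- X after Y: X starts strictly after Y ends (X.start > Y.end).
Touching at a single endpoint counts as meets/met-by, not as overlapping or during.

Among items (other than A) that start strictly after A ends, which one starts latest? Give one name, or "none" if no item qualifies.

Target A = [Fri 07:00, Sun 09:00].
B [Tue 05:00, Wed 03:00] → before → excluded.
J [Mon 04:00, Thu 11:00] → before → excluded.
L [Thu 06:00, Sat 21:00] → overlaps → excluded.
P [Wed 12:00, Thu 00:00] → before → excluded.
Q [Wed 23:00, Thu 19:00] → before → excluded.
U [Tue 04:00, Fri 09:00] → overlaps → excluded.
W [Fri 07:00, Sat 02:00] → starts → excluded.
No candidates → none.

none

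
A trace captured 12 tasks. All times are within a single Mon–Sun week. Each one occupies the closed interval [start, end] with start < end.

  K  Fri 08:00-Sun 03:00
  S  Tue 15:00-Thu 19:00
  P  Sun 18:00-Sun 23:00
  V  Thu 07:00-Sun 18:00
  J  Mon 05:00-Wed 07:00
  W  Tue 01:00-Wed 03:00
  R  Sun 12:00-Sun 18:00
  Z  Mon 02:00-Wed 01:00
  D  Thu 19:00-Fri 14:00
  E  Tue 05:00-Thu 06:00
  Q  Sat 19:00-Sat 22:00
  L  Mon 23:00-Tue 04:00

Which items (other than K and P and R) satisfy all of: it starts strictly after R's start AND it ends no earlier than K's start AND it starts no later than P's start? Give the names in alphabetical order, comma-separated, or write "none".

none

Conditions: its start is strictly after R's start (X.start > Sun 12:00) AND its end is no earlier than K's start (X.end >= Fri 08:00) AND its start is no later than P's start (X.start <= Sun 18:00).
D: start Thu 19:00 > Sun 12:00? ✗; end Fri 14:00 >= Fri 08:00? ✓; start Thu 19:00 <= Sun 18:00? ✓ → no.
E: start Tue 05:00 > Sun 12:00? ✗; end Thu 06:00 >= Fri 08:00? ✗; start Tue 05:00 <= Sun 18:00? ✓ → no.
J: start Mon 05:00 > Sun 12:00? ✗; end Wed 07:00 >= Fri 08:00? ✗; start Mon 05:00 <= Sun 18:00? ✓ → no.
L: start Mon 23:00 > Sun 12:00? ✗; end Tue 04:00 >= Fri 08:00? ✗; start Mon 23:00 <= Sun 18:00? ✓ → no.
Q: start Sat 19:00 > Sun 12:00? ✗; end Sat 22:00 >= Fri 08:00? ✓; start Sat 19:00 <= Sun 18:00? ✓ → no.
S: start Tue 15:00 > Sun 12:00? ✗; end Thu 19:00 >= Fri 08:00? ✗; start Tue 15:00 <= Sun 18:00? ✓ → no.
V: start Thu 07:00 > Sun 12:00? ✗; end Sun 18:00 >= Fri 08:00? ✓; start Thu 07:00 <= Sun 18:00? ✓ → no.
W: start Tue 01:00 > Sun 12:00? ✗; end Wed 03:00 >= Fri 08:00? ✗; start Tue 01:00 <= Sun 18:00? ✓ → no.
Z: start Mon 02:00 > Sun 12:00? ✗; end Wed 01:00 >= Fri 08:00? ✗; start Mon 02:00 <= Sun 18:00? ✓ → no.
Result: none.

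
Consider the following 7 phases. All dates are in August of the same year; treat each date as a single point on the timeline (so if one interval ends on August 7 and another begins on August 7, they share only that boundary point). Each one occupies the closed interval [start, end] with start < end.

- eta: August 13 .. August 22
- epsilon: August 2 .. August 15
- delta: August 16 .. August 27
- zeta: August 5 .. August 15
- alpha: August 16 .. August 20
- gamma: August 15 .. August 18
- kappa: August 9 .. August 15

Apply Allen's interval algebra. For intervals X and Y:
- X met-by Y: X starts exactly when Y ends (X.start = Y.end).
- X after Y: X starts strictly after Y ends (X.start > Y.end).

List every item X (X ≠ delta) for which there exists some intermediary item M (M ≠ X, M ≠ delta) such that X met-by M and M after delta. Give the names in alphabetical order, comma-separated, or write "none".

none

Target delta = [August 16, August 27].
Intermediaries M with M after delta: none.
Union: none.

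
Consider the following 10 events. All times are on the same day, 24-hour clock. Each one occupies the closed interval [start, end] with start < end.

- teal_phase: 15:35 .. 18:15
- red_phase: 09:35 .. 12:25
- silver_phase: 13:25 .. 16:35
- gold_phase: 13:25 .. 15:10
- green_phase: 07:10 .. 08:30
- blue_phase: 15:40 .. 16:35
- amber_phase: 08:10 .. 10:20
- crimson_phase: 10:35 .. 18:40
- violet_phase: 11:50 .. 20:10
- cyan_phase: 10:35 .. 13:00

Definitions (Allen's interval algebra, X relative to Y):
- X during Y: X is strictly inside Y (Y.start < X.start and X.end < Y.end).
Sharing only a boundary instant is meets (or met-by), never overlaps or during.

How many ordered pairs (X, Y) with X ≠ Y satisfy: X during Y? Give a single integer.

Checking all 90 ordered pairs for relation 'during'; matching pairs in alphabetical order:
(blue_phase, crimson_phase): blue_phase during crimson_phase ✓
(blue_phase, teal_phase): blue_phase during teal_phase ✓
(blue_phase, violet_phase): blue_phase during violet_phase ✓
(gold_phase, crimson_phase): gold_phase during crimson_phase ✓
(gold_phase, violet_phase): gold_phase during violet_phase ✓
(silver_phase, crimson_phase): silver_phase during crimson_phase ✓
(silver_phase, violet_phase): silver_phase during violet_phase ✓
(teal_phase, crimson_phase): teal_phase during crimson_phase ✓
(teal_phase, violet_phase): teal_phase during violet_phase ✓
Count: 9.

9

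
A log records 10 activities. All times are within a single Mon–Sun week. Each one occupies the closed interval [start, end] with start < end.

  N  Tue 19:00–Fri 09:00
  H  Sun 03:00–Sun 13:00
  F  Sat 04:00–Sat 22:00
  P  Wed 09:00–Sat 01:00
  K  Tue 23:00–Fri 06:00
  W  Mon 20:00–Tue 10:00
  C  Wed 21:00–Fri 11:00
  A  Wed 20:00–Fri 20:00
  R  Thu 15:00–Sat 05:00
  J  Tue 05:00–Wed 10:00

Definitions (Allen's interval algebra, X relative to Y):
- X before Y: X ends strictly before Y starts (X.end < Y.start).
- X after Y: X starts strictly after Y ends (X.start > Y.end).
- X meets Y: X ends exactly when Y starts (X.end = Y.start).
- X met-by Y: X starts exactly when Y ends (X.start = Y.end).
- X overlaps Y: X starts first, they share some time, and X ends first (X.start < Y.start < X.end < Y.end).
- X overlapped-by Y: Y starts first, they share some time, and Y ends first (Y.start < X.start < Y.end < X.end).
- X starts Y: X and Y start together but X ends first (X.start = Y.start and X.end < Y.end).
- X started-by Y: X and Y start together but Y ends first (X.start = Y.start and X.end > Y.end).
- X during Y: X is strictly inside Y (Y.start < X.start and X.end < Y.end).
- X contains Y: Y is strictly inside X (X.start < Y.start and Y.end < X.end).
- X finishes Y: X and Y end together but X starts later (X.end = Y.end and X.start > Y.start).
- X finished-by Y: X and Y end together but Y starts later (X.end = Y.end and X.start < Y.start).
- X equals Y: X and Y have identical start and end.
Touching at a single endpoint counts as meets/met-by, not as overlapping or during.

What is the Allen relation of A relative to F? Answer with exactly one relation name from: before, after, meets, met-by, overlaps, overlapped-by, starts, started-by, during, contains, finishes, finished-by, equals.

A = [Wed 20:00, Fri 20:00]; F = [Sat 04:00, Sat 22:00].
Compare endpoints: A.start < F.start, A.start < F.end, A.end < F.start, A.end < F.end.
That pattern is 'before'.

before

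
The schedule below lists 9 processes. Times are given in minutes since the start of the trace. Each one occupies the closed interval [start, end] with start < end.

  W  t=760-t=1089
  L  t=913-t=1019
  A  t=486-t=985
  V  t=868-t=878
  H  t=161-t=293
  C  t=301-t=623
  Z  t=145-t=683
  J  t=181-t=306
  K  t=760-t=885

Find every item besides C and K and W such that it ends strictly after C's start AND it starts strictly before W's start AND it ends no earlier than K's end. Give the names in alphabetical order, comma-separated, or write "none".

Conditions: its end is strictly after C's start (X.end > t=301) AND its start is strictly before W's start (X.start < t=760) AND its end is no earlier than K's end (X.end >= t=885).
A: end t=985 > t=301? ✓; start t=486 < t=760? ✓; end t=985 >= t=885? ✓ → yes.
H: end t=293 > t=301? ✗; start t=161 < t=760? ✓; end t=293 >= t=885? ✗ → no.
J: end t=306 > t=301? ✓; start t=181 < t=760? ✓; end t=306 >= t=885? ✗ → no.
L: end t=1019 > t=301? ✓; start t=913 < t=760? ✗; end t=1019 >= t=885? ✓ → no.
V: end t=878 > t=301? ✓; start t=868 < t=760? ✗; end t=878 >= t=885? ✗ → no.
Z: end t=683 > t=301? ✓; start t=145 < t=760? ✓; end t=683 >= t=885? ✗ → no.
Result: A.

A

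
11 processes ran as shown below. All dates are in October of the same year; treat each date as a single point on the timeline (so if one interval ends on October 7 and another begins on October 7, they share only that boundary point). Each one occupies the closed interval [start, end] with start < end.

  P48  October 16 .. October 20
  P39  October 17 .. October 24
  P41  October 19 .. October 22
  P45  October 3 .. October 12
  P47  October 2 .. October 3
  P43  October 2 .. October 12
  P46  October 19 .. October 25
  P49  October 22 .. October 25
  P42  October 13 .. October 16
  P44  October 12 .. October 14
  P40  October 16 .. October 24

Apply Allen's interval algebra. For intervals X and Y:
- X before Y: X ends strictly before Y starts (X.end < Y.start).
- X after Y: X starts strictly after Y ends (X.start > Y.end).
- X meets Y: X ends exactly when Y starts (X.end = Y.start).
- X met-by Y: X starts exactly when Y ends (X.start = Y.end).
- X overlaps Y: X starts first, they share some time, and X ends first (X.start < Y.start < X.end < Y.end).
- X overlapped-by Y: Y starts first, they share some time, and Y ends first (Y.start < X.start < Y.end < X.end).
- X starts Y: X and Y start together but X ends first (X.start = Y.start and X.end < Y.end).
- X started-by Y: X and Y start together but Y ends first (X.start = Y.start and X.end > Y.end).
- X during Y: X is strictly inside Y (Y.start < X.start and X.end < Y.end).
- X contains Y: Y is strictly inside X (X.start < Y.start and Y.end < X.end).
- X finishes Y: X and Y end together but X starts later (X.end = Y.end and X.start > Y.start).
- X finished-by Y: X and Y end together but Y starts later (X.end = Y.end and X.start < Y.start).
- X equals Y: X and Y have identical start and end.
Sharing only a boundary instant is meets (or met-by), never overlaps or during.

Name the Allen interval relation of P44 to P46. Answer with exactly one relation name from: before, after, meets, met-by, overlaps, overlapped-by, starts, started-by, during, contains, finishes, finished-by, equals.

P44 = [October 12, October 14]; P46 = [October 19, October 25].
Compare endpoints: P44.start < P46.start, P44.start < P46.end, P44.end < P46.start, P44.end < P46.end.
That pattern is 'before'.

before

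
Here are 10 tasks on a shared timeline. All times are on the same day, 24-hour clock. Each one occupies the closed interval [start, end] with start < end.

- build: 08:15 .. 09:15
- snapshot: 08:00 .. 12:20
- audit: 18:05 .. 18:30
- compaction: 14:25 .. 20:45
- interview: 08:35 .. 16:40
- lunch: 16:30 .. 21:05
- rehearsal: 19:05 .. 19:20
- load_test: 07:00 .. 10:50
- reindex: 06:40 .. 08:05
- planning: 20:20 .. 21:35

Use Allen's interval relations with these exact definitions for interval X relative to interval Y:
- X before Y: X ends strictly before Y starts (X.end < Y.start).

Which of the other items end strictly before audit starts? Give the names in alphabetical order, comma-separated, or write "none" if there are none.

Target audit = [18:05, 18:30].
build [08:15, 09:15] → before → yes.
compaction [14:25, 20:45] → contains → no.
interview [08:35, 16:40] → before → yes.
load_test [07:00, 10:50] → before → yes.
lunch [16:30, 21:05] → contains → no.
planning [20:20, 21:35] → after → no.
rehearsal [19:05, 19:20] → after → no.
reindex [06:40, 08:05] → before → yes.
snapshot [08:00, 12:20] → before → yes.
Result: build, interview, load_test, reindex, snapshot.

build, interview, load_test, reindex, snapshot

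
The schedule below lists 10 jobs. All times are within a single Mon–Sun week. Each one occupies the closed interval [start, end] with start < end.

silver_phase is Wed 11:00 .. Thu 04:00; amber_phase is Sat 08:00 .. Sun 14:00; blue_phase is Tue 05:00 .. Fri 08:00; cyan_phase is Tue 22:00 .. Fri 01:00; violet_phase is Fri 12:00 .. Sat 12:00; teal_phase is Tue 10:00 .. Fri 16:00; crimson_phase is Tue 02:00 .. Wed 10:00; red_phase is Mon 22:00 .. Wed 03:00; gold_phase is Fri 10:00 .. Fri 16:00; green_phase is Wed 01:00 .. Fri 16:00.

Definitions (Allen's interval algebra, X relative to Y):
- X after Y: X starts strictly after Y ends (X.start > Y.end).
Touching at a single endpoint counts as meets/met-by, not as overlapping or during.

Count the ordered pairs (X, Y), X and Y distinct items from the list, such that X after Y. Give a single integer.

20

Checking all 90 ordered pairs for relation 'after'; matching pairs in alphabetical order:
(amber_phase, blue_phase): amber_phase after blue_phase ✓
(amber_phase, crimson_phase): amber_phase after crimson_phase ✓
(amber_phase, cyan_phase): amber_phase after cyan_phase ✓
(amber_phase, gold_phase): amber_phase after gold_phase ✓
(amber_phase, green_phase): amber_phase after green_phase ✓
(amber_phase, red_phase): amber_phase after red_phase ✓
(amber_phase, silver_phase): amber_phase after silver_phase ✓
(amber_phase, teal_phase): amber_phase after teal_phase ✓
(gold_phase, blue_phase): gold_phase after blue_phase ✓
(gold_phase, crimson_phase): gold_phase after crimson_phase ✓
(gold_phase, cyan_phase): gold_phase after cyan_phase ✓
(gold_phase, red_phase): gold_phase after red_phase ✓
(gold_phase, silver_phase): gold_phase after silver_phase ✓
(silver_phase, crimson_phase): silver_phase after crimson_phase ✓
(silver_phase, red_phase): silver_phase after red_phase ✓
(violet_phase, blue_phase): violet_phase after blue_phase ✓
(violet_phase, crimson_phase): violet_phase after crimson_phase ✓
(violet_phase, cyan_phase): violet_phase after cyan_phase ✓
(violet_phase, red_phase): violet_phase after red_phase ✓
(violet_phase, silver_phase): violet_phase after silver_phase ✓
Count: 20.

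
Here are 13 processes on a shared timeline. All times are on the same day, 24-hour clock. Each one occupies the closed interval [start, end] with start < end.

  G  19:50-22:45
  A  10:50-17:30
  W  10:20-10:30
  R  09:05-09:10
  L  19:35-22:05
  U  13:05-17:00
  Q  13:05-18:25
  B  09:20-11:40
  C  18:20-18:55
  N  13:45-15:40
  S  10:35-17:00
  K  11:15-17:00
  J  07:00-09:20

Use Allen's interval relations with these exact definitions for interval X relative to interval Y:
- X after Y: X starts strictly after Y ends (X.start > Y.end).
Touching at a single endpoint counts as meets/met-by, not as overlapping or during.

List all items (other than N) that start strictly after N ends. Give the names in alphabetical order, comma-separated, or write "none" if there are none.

C, G, L

Target N = [13:45, 15:40].
A [10:50, 17:30] → contains → no.
B [09:20, 11:40] → before → no.
C [18:20, 18:55] → after → yes.
G [19:50, 22:45] → after → yes.
J [07:00, 09:20] → before → no.
K [11:15, 17:00] → contains → no.
L [19:35, 22:05] → after → yes.
Q [13:05, 18:25] → contains → no.
R [09:05, 09:10] → before → no.
S [10:35, 17:00] → contains → no.
U [13:05, 17:00] → contains → no.
W [10:20, 10:30] → before → no.
Result: C, G, L.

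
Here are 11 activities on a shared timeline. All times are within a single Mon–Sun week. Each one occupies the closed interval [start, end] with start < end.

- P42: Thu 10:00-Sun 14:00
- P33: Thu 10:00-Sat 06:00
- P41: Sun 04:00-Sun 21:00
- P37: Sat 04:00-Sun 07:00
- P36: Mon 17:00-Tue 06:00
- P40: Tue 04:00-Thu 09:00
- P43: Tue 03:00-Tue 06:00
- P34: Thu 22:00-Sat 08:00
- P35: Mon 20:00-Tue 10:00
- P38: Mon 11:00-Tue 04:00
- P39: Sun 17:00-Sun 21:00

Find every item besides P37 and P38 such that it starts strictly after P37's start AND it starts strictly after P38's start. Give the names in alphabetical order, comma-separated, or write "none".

Conditions: its start is strictly after P37's start (X.start > Sat 04:00) AND its start is strictly after P38's start (X.start > Mon 11:00).
P33: start Thu 10:00 > Sat 04:00? ✗; start Thu 10:00 > Mon 11:00? ✓ → no.
P34: start Thu 22:00 > Sat 04:00? ✗; start Thu 22:00 > Mon 11:00? ✓ → no.
P35: start Mon 20:00 > Sat 04:00? ✗; start Mon 20:00 > Mon 11:00? ✓ → no.
P36: start Mon 17:00 > Sat 04:00? ✗; start Mon 17:00 > Mon 11:00? ✓ → no.
P39: start Sun 17:00 > Sat 04:00? ✓; start Sun 17:00 > Mon 11:00? ✓ → yes.
P40: start Tue 04:00 > Sat 04:00? ✗; start Tue 04:00 > Mon 11:00? ✓ → no.
P41: start Sun 04:00 > Sat 04:00? ✓; start Sun 04:00 > Mon 11:00? ✓ → yes.
P42: start Thu 10:00 > Sat 04:00? ✗; start Thu 10:00 > Mon 11:00? ✓ → no.
P43: start Tue 03:00 > Sat 04:00? ✗; start Tue 03:00 > Mon 11:00? ✓ → no.
Result: P39, P41.

P39, P41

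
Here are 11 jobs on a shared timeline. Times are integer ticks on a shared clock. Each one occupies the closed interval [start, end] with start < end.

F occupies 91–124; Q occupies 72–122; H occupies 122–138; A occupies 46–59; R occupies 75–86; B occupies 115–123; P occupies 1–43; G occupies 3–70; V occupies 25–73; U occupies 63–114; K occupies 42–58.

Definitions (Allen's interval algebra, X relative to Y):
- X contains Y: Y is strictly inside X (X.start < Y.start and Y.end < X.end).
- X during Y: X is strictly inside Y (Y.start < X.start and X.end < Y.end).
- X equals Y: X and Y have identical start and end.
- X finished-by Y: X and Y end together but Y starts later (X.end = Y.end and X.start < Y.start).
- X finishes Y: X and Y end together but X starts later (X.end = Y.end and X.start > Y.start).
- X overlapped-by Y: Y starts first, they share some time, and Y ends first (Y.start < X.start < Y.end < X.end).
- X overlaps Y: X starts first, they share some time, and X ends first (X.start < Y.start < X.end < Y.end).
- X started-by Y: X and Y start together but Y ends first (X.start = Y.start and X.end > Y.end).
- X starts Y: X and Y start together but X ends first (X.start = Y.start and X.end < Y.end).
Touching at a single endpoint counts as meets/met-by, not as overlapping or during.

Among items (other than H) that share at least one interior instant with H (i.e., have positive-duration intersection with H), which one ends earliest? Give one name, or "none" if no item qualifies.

B

Target H = [122, 138].
A [46, 59] → before → excluded.
B [115, 123] → overlaps → candidate.
F [91, 124] → overlaps → candidate.
G [3, 70] → before → excluded.
K [42, 58] → before → excluded.
P [1, 43] → before → excluded.
Q [72, 122] → meets → excluded.
R [75, 86] → before → excluded.
U [63, 114] → before → excluded.
V [25, 73] → before → excluded.
Among candidates, earliest end is 123 → B.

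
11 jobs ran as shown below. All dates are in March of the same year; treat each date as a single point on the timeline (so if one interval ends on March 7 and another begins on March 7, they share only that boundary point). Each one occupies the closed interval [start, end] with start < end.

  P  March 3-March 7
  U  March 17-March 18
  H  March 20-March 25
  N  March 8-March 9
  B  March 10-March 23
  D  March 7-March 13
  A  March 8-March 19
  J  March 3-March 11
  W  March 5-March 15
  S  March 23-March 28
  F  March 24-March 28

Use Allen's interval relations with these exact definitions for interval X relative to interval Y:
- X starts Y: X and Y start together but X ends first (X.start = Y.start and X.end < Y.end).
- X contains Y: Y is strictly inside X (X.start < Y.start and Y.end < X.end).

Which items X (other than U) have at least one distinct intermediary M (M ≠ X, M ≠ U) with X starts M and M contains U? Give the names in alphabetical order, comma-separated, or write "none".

Target U = [March 17, March 18].
Intermediaries M with M contains U: A, B.
Via A — items with X starts A: N.
Via B — items with X starts B: none.
Union: N.

N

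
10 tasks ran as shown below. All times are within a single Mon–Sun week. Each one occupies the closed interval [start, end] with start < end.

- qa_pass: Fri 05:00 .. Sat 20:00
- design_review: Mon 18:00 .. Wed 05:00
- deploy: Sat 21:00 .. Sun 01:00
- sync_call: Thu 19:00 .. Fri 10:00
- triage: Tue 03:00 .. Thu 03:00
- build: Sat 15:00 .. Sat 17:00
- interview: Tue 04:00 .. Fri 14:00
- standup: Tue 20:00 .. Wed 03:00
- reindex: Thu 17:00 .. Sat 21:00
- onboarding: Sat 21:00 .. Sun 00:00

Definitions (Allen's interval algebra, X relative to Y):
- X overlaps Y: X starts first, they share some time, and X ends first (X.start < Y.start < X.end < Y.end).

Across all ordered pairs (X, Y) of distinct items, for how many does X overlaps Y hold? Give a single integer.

Checking all 90 ordered pairs for relation 'overlaps'; matching pairs in alphabetical order:
(design_review, interview): design_review overlaps interview ✓
(design_review, triage): design_review overlaps triage ✓
(interview, qa_pass): interview overlaps qa_pass ✓
(interview, reindex): interview overlaps reindex ✓
(sync_call, qa_pass): sync_call overlaps qa_pass ✓
(triage, interview): triage overlaps interview ✓
Count: 6.

6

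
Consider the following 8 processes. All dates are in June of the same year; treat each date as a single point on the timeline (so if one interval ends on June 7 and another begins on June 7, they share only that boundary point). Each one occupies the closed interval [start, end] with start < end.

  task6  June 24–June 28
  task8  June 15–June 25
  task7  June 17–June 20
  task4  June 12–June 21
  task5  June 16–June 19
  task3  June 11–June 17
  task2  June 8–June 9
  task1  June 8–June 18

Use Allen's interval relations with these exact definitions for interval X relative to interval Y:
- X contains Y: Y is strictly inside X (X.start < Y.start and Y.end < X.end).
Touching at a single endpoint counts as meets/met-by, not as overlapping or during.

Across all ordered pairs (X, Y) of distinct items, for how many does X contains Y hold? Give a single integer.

5

Checking all 56 ordered pairs for relation 'contains'; matching pairs in alphabetical order:
(task1, task3): task1 contains task3 ✓
(task4, task5): task4 contains task5 ✓
(task4, task7): task4 contains task7 ✓
(task8, task5): task8 contains task5 ✓
(task8, task7): task8 contains task7 ✓
Count: 5.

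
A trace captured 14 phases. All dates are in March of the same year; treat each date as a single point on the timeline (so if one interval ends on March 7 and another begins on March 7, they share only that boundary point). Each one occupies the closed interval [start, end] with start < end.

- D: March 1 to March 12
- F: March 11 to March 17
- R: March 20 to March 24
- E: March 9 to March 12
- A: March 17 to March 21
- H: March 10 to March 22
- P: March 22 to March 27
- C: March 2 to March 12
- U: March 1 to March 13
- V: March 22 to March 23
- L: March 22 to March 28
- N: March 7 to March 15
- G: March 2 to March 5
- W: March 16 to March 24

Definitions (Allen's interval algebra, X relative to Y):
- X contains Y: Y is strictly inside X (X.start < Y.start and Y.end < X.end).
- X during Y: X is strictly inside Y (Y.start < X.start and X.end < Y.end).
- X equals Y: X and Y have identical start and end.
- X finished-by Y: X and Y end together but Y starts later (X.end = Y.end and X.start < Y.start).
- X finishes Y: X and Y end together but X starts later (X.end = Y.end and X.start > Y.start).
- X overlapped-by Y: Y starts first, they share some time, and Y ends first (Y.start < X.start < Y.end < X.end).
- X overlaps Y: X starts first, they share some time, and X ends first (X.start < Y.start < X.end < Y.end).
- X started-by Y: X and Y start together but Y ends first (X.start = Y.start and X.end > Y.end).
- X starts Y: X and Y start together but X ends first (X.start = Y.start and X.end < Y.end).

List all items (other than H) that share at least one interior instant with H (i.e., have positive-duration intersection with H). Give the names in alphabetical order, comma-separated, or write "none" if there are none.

A, C, D, E, F, N, R, U, W

Target H = [March 10, March 22].
A [March 17, March 21] → during → yes.
C [March 2, March 12] → overlaps → yes.
D [March 1, March 12] → overlaps → yes.
E [March 9, March 12] → overlaps → yes.
F [March 11, March 17] → during → yes.
G [March 2, March 5] → before → no.
L [March 22, March 28] → met-by → no.
N [March 7, March 15] → overlaps → yes.
P [March 22, March 27] → met-by → no.
R [March 20, March 24] → overlapped-by → yes.
U [March 1, March 13] → overlaps → yes.
V [March 22, March 23] → met-by → no.
W [March 16, March 24] → overlapped-by → yes.
Result: A, C, D, E, F, N, R, U, W.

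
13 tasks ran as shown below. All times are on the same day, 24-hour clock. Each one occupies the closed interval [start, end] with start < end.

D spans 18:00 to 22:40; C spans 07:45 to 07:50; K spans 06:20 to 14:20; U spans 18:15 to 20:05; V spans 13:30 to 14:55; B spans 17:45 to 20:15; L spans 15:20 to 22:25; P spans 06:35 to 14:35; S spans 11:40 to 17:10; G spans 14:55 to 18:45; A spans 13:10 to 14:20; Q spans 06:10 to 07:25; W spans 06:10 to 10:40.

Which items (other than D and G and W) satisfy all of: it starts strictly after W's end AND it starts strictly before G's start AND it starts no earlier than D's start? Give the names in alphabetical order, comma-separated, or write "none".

Conditions: its start is strictly after W's end (X.start > 10:40) AND its start is strictly before G's start (X.start < 14:55) AND its start is no earlier than D's start (X.start >= 18:00).
A: start 13:10 > 10:40? ✓; start 13:10 < 14:55? ✓; start 13:10 >= 18:00? ✗ → no.
B: start 17:45 > 10:40? ✓; start 17:45 < 14:55? ✗; start 17:45 >= 18:00? ✗ → no.
C: start 07:45 > 10:40? ✗; start 07:45 < 14:55? ✓; start 07:45 >= 18:00? ✗ → no.
K: start 06:20 > 10:40? ✗; start 06:20 < 14:55? ✓; start 06:20 >= 18:00? ✗ → no.
L: start 15:20 > 10:40? ✓; start 15:20 < 14:55? ✗; start 15:20 >= 18:00? ✗ → no.
P: start 06:35 > 10:40? ✗; start 06:35 < 14:55? ✓; start 06:35 >= 18:00? ✗ → no.
Q: start 06:10 > 10:40? ✗; start 06:10 < 14:55? ✓; start 06:10 >= 18:00? ✗ → no.
S: start 11:40 > 10:40? ✓; start 11:40 < 14:55? ✓; start 11:40 >= 18:00? ✗ → no.
U: start 18:15 > 10:40? ✓; start 18:15 < 14:55? ✗; start 18:15 >= 18:00? ✓ → no.
V: start 13:30 > 10:40? ✓; start 13:30 < 14:55? ✓; start 13:30 >= 18:00? ✗ → no.
Result: none.

none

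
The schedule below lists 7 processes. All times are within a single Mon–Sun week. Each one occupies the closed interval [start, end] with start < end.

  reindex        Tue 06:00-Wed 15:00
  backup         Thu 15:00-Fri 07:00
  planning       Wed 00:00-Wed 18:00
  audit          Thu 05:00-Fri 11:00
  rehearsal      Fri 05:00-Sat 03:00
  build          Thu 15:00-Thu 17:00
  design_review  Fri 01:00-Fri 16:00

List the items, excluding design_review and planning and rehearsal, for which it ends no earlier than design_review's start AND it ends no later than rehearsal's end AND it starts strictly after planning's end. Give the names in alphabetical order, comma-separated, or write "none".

audit, backup

Conditions: its end is no earlier than design_review's start (X.end >= Fri 01:00) AND its end is no later than rehearsal's end (X.end <= Sat 03:00) AND its start is strictly after planning's end (X.start > Wed 18:00).
audit: end Fri 11:00 >= Fri 01:00? ✓; end Fri 11:00 <= Sat 03:00? ✓; start Thu 05:00 > Wed 18:00? ✓ → yes.
backup: end Fri 07:00 >= Fri 01:00? ✓; end Fri 07:00 <= Sat 03:00? ✓; start Thu 15:00 > Wed 18:00? ✓ → yes.
build: end Thu 17:00 >= Fri 01:00? ✗; end Thu 17:00 <= Sat 03:00? ✓; start Thu 15:00 > Wed 18:00? ✓ → no.
reindex: end Wed 15:00 >= Fri 01:00? ✗; end Wed 15:00 <= Sat 03:00? ✓; start Tue 06:00 > Wed 18:00? ✗ → no.
Result: audit, backup.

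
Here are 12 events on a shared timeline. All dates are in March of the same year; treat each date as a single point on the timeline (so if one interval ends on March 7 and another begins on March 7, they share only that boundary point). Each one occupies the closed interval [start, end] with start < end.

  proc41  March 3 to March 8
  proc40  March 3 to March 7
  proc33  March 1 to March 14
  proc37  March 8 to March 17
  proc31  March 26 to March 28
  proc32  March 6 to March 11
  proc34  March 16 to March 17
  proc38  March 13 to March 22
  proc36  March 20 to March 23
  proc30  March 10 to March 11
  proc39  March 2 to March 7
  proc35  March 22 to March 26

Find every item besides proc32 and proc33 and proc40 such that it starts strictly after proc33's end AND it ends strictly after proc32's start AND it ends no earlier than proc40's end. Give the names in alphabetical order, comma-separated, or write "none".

Conditions: its start is strictly after proc33's end (X.start > March 14) AND its end is strictly after proc32's start (X.end > March 6) AND its end is no earlier than proc40's end (X.end >= March 7).
proc30: start March 10 > March 14? ✗; end March 11 > March 6? ✓; end March 11 >= March 7? ✓ → no.
proc31: start March 26 > March 14? ✓; end March 28 > March 6? ✓; end March 28 >= March 7? ✓ → yes.
proc34: start March 16 > March 14? ✓; end March 17 > March 6? ✓; end March 17 >= March 7? ✓ → yes.
proc35: start March 22 > March 14? ✓; end March 26 > March 6? ✓; end March 26 >= March 7? ✓ → yes.
proc36: start March 20 > March 14? ✓; end March 23 > March 6? ✓; end March 23 >= March 7? ✓ → yes.
proc37: start March 8 > March 14? ✗; end March 17 > March 6? ✓; end March 17 >= March 7? ✓ → no.
proc38: start March 13 > March 14? ✗; end March 22 > March 6? ✓; end March 22 >= March 7? ✓ → no.
proc39: start March 2 > March 14? ✗; end March 7 > March 6? ✓; end March 7 >= March 7? ✓ → no.
proc41: start March 3 > March 14? ✗; end March 8 > March 6? ✓; end March 8 >= March 7? ✓ → no.
Result: proc31, proc34, proc35, proc36.

proc31, proc34, proc35, proc36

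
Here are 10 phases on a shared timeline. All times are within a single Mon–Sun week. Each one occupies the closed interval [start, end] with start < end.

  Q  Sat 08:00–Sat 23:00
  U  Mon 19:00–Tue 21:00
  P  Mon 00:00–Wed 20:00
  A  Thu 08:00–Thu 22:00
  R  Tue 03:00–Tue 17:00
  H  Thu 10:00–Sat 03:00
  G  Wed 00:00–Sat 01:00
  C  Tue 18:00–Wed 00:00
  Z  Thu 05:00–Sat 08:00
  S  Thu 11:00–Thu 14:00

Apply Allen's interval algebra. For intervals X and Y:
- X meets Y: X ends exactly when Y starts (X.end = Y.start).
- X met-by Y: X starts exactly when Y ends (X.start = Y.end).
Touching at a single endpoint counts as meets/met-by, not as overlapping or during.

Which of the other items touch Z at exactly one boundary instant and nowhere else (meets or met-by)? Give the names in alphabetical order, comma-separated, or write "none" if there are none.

Q

Target Z = [Thu 05:00, Sat 08:00].
A [Thu 08:00, Thu 22:00] → during → no.
C [Tue 18:00, Wed 00:00] → before → no.
G [Wed 00:00, Sat 01:00] → overlaps → no.
H [Thu 10:00, Sat 03:00] → during → no.
P [Mon 00:00, Wed 20:00] → before → no.
Q [Sat 08:00, Sat 23:00] → met-by → yes.
R [Tue 03:00, Tue 17:00] → before → no.
S [Thu 11:00, Thu 14:00] → during → no.
U [Mon 19:00, Tue 21:00] → before → no.
Result: Q.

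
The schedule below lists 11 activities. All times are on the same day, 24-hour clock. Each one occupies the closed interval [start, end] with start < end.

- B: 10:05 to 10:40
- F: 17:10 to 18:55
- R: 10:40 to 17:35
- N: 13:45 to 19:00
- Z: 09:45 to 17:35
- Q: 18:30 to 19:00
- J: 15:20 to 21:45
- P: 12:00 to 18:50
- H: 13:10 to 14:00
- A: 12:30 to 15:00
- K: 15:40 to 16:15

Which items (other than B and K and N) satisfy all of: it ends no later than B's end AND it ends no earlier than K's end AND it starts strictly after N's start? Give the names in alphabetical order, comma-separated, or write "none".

none

Conditions: its end is no later than B's end (X.end <= 10:40) AND its end is no earlier than K's end (X.end >= 16:15) AND its start is strictly after N's start (X.start > 13:45).
A: end 15:00 <= 10:40? ✗; end 15:00 >= 16:15? ✗; start 12:30 > 13:45? ✗ → no.
F: end 18:55 <= 10:40? ✗; end 18:55 >= 16:15? ✓; start 17:10 > 13:45? ✓ → no.
H: end 14:00 <= 10:40? ✗; end 14:00 >= 16:15? ✗; start 13:10 > 13:45? ✗ → no.
J: end 21:45 <= 10:40? ✗; end 21:45 >= 16:15? ✓; start 15:20 > 13:45? ✓ → no.
P: end 18:50 <= 10:40? ✗; end 18:50 >= 16:15? ✓; start 12:00 > 13:45? ✗ → no.
Q: end 19:00 <= 10:40? ✗; end 19:00 >= 16:15? ✓; start 18:30 > 13:45? ✓ → no.
R: end 17:35 <= 10:40? ✗; end 17:35 >= 16:15? ✓; start 10:40 > 13:45? ✗ → no.
Z: end 17:35 <= 10:40? ✗; end 17:35 >= 16:15? ✓; start 09:45 > 13:45? ✗ → no.
Result: none.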